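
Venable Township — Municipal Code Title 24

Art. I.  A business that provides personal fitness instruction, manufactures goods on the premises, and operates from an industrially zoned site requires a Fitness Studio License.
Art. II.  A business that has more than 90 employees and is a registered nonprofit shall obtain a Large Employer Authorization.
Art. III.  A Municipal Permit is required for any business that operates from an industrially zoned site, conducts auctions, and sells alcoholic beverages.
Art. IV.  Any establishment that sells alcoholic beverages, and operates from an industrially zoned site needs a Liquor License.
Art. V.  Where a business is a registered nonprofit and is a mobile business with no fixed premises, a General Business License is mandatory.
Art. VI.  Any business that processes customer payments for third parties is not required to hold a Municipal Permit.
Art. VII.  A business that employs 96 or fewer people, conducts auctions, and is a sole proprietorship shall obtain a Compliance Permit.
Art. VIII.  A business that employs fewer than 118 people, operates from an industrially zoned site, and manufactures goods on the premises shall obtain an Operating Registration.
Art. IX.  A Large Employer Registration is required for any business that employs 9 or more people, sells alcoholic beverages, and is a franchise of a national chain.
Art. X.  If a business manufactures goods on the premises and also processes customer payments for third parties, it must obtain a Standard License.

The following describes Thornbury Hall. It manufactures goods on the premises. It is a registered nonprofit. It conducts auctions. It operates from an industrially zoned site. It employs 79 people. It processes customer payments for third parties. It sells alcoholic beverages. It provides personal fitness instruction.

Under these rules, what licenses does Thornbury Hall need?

Art. I. provides personal fitness instruction; manufactures goods on the premises; operates from an industrially zoned site → Fitness Studio License required.
Art. II. employees 79 ≤ 90; is a registered nonprofit → Large Employer Authorization not required.
Art. III. operates from an industrially zoned site; conducts auctions; sells alcoholic beverages → Municipal Permit required.
Art. IV. sells alcoholic beverages; operates from an industrially zoned site → Liquor License required.
Art. V. is a registered nonprofit; operates from an industrially zoned site (not: is a mobile business with no fixed premises) → General Business License not required.
Art. VI. processes customer payments for third parties → exempt from Municipal Permit.
Art. VII. employees 79 ≤ 96; conducts auctions; is a registered nonprofit (not: is a sole proprietorship) → Compliance Permit not required.
Art. VIII. employees 79 < 118; operates from an industrially zoned site; manufactures goods on the premises → Operating Registration required.
Art. IX. employees 79 ≥ 9; sells alcoholic beverages; is a registered nonprofit (not: is a franchise of a national chain) → Large Employer Registration not required.
Art. X. manufactures goods on the premises; processes customer payments for third parties → Standard License required.

Fitness Studio License, Liquor License, Operating Registration, Standard License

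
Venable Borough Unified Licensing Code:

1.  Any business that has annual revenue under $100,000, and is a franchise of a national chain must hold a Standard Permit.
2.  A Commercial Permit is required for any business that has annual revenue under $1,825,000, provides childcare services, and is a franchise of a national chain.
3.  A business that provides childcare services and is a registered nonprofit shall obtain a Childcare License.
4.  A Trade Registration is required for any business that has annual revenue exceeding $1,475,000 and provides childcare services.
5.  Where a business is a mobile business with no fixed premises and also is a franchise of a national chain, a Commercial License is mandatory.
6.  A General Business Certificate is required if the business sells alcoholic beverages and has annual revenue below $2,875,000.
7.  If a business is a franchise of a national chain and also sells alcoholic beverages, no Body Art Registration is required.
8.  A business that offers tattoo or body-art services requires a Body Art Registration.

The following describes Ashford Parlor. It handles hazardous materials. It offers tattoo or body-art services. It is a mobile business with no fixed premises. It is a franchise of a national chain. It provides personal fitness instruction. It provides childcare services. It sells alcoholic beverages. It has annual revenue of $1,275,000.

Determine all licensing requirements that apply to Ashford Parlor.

1. revenue $1,275,000 ≥ $100,000; is a franchise of a national chain → Standard Permit not required.
2. revenue $1,275,000 < $1,825,000; provides childcare services; is a franchise of a national chain → Commercial Permit required.
3. provides childcare services; is a franchise of a national chain (not: is a registered nonprofit) → Childcare License not required.
4. revenue $1,275,000 ≤ $1,475,000; provides childcare services → Trade Registration not required.
5. is a mobile business with no fixed premises; is a franchise of a national chain → Commercial License required.
6. sells alcoholic beverages; revenue $1,275,000 < $2,875,000 → General Business Certificate required.
7. is a franchise of a national chain; sells alcoholic beverages → exempt from Body Art Registration.
8. offers tattoo or body-art services → Body Art Registration required.

Commercial License, Commercial Permit, General Business Certificate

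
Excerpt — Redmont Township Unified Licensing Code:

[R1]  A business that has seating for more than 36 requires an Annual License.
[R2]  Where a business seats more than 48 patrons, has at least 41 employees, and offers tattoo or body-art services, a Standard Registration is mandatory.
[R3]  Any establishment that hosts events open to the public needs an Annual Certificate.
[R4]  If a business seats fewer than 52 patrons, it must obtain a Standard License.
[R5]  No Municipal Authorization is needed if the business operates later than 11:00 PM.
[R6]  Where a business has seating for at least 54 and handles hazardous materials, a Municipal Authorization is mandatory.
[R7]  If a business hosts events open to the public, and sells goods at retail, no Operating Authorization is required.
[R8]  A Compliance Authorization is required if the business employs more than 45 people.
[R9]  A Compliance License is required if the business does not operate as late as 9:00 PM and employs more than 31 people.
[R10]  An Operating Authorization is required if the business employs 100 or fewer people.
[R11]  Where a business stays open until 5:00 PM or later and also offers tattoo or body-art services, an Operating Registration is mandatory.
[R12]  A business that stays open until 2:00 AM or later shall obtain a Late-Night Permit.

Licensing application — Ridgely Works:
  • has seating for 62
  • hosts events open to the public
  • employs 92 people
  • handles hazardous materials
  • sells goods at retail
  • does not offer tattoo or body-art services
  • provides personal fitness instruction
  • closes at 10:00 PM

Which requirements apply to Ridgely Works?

Annual Certificate, Annual License, Compliance Authorization, Municipal Authorization

[R1] seating 62 > 36 → Annual License required.
[R2] seating 62 > 48; employees 92 ≥ 41; does not offer tattoo or body-art services → Standard Registration not required.
[R3] hosts events open to the public → Annual Certificate required.
[R4] seating 62 ≥ 52 → Standard License not required.
[R5] closes 10:00 PM, at/before 11:00 PM → Municipal Authorization exemption does not apply.
[R6] seating 62 ≥ 54; handles hazardous materials → Municipal Authorization required.
[R7] hosts events open to the public; sells goods at retail → exempt from Operating Authorization.
[R8] employees 92 > 45 → Compliance Authorization required.
[R9] closes 10:00 PM, after 9:00 PM; employees 92 > 31 → Compliance License not required.
[R10] employees 92 ≤ 100 → Operating Authorization required.
[R11] closes 10:00 PM, after 5:00 PM; does not offer tattoo or body-art services → Operating Registration not required.
[R12] closes 10:00 PM, at/before 2:00 AM → Late-Night Permit not required.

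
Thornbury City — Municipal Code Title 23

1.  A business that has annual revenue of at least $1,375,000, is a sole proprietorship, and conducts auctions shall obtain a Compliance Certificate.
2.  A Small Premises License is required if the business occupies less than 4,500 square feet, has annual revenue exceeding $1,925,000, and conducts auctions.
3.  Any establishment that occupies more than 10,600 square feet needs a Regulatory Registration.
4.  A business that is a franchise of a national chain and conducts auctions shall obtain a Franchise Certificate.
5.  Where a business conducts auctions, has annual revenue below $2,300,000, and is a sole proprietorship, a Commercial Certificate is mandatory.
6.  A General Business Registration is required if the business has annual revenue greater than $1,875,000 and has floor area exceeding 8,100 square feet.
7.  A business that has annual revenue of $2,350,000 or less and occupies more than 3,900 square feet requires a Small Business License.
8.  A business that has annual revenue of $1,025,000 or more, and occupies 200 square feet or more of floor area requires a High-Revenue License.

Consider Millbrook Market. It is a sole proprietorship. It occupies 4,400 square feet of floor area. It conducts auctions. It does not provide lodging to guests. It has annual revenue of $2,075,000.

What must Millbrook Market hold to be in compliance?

1. revenue $2,075,000 ≥ $1,375,000; is a sole proprietorship; conducts auctions → Compliance Certificate required.
2. floor area 4,400 square feet < 4,500 square feet; revenue $2,075,000 > $1,925,000; conducts auctions → Small Premises License required.
3. floor area 4,400 square feet ≤ 10,600 square feet → Regulatory Registration not required.
4. is a sole proprietorship (not: is a franchise of a national chain); conducts auctions → Franchise Certificate not required.
5. conducts auctions; revenue $2,075,000 < $2,300,000; is a sole proprietorship → Commercial Certificate required.
6. revenue $2,075,000 > $1,875,000; floor area 4,400 square feet ≤ 8,100 square feet → General Business Registration not required.
7. revenue $2,075,000 ≤ $2,350,000; floor area 4,400 square feet > 3,900 square feet → Small Business License required.
8. revenue $2,075,000 ≥ $1,025,000; floor area 4,400 square feet ≥ 200 square feet → High-Revenue License required.

Commercial Certificate, Compliance Certificate, High-Revenue License, Small Business License, Small Premises License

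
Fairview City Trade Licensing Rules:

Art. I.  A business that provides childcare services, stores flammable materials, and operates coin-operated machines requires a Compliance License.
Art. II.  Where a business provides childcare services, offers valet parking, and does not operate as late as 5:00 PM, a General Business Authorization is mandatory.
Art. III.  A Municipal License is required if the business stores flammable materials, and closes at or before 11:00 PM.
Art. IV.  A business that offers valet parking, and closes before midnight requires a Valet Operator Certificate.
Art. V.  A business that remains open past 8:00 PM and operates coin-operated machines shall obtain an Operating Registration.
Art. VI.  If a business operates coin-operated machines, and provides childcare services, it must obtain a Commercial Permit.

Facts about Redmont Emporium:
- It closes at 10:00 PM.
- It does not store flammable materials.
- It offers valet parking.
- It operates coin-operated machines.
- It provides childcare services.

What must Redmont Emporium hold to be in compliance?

Art. I. provides childcare services; does not store flammable materials; operates coin-operated machines → Compliance License not required.
Art. II. provides childcare services; offers valet parking; closes 10:00 PM, after 5:00 PM → General Business Authorization not required.
Art. III. does not store flammable materials; closes 10:00 PM, at/before 11:00 PM → Municipal License not required.
Art. IV. offers valet parking; closes 10:00 PM, at/before midnight → Valet Operator Certificate required.
Art. V. closes 10:00 PM, after 8:00 PM; operates coin-operated machines → Operating Registration required.
Art. VI. operates coin-operated machines; provides childcare services → Commercial Permit required.

Commercial Permit, Operating Registration, Valet Operator Certificate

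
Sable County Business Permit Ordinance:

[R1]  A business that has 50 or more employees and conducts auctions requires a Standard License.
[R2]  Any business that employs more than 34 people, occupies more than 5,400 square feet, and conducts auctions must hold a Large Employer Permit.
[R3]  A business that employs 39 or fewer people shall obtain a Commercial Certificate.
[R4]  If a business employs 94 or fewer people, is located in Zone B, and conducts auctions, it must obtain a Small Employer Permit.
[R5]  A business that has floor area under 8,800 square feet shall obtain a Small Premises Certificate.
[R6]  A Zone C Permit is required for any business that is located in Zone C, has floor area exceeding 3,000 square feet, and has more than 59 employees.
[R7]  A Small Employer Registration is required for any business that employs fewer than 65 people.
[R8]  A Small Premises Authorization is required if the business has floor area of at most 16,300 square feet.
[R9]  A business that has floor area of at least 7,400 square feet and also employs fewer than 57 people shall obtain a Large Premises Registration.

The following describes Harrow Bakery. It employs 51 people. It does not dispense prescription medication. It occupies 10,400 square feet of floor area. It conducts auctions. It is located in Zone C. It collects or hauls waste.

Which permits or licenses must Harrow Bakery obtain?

Large Employer Permit, Large Premises Registration, Small Employer Registration, Small Premises Authorization, Standard License

[R1] employees 51 ≥ 50; conducts auctions → Standard License required.
[R2] employees 51 > 34; floor area 10,400 square feet > 5,400 square feet; conducts auctions → Large Employer Permit required.
[R3] employees 51 > 39 → Commercial Certificate not required.
[R4] employees 51 ≤ 94; is located in Zone C (not: is located in Zone B); conducts auctions → Small Employer Permit not required.
[R5] floor area 10,400 square feet ≥ 8,800 square feet → Small Premises Certificate not required.
[R6] is located in Zone C; floor area 10,400 square feet > 3,000 square feet; employees 51 ≤ 59 → Zone C Permit not required.
[R7] employees 51 < 65 → Small Employer Registration required.
[R8] floor area 10,400 square feet ≤ 16,300 square feet → Small Premises Authorization required.
[R9] floor area 10,400 square feet ≥ 7,400 square feet; employees 51 < 57 → Large Premises Registration required.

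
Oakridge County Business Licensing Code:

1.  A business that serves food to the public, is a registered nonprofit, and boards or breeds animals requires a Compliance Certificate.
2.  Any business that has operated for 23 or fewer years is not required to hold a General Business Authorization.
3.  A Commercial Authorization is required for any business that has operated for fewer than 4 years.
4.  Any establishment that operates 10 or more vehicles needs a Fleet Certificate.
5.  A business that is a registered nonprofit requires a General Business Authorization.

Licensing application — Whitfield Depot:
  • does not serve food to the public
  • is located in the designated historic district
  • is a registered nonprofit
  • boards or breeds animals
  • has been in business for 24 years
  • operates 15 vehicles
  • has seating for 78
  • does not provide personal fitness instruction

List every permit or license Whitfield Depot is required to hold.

Fleet Certificate, General Business Authorization

1. does not serve food to the public; is a registered nonprofit; boards or breeds animals → Compliance Certificate not required.
2. years in business 24 > 23 → General Business Authorization exemption does not apply.
3. years in business 24 ≥ 4 → Commercial Authorization not required.
4. vehicles 15 ≥ 10 → Fleet Certificate required.
5. is a registered nonprofit → General Business Authorization required.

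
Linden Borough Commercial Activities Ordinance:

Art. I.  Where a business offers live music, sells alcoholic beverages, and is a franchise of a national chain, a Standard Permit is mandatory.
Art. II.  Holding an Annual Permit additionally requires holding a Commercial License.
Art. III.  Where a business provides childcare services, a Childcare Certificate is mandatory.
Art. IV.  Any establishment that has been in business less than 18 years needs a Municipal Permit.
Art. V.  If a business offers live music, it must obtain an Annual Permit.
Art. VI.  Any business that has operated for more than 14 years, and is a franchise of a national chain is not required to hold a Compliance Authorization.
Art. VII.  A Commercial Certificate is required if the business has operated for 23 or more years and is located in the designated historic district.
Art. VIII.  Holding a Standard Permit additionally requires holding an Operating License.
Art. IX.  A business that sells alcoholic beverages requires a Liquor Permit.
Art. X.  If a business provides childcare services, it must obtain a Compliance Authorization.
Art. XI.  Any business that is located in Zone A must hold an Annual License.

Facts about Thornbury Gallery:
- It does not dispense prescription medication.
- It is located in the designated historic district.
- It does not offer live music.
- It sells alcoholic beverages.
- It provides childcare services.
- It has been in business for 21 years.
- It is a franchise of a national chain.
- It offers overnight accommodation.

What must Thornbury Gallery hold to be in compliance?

Art. I. does not offer live music; sells alcoholic beverages; is a franchise of a national chain → Standard Permit not required.
Art. II. Annual Permit is not required → no effect.
Art. III. provides childcare services → Childcare Certificate required.
Art. IV. years in business 21 ≥ 18 → Municipal Permit not required.
Art. V. does not offer live music → Annual Permit not required.
Art. VI. years in business 21 > 14; is a franchise of a national chain → exempt from Compliance Authorization.
Art. VII. years in business 21 < 23; is located in the designated historic district → Commercial Certificate not required.
Art. VIII. Standard Permit is not required → no effect.
Art. IX. sells alcoholic beverages → Liquor Permit required.
Art. X. provides childcare services → Compliance Authorization required.
Art. XI. is located in the designated historic district (not: is located in Zone A) → Annual License not required.

Childcare Certificate, Liquor Permit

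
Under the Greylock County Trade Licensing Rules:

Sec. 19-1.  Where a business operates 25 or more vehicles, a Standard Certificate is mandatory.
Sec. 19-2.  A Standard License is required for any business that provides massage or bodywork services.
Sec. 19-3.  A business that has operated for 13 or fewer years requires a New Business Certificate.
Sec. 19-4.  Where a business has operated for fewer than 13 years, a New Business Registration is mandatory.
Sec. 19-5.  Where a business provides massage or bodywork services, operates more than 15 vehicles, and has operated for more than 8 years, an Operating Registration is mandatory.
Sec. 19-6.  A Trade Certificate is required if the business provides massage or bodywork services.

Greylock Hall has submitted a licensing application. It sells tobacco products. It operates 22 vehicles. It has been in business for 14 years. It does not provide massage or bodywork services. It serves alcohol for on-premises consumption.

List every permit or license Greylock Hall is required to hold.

Sec. 19-1. vehicles 22 < 25 → Standard Certificate not required.
Sec. 19-2. does not provide massage or bodywork services → Standard License not required.
Sec. 19-3. years in business 14 > 13 → New Business Certificate not required.
Sec. 19-4. years in business 14 ≥ 13 → New Business Registration not required.
Sec. 19-5. does not provide massage or bodywork services; vehicles 22 > 15; years in business 14 > 8 → Operating Registration not required.
Sec. 19-6. does not provide massage or bodywork services → Trade Certificate not required.

None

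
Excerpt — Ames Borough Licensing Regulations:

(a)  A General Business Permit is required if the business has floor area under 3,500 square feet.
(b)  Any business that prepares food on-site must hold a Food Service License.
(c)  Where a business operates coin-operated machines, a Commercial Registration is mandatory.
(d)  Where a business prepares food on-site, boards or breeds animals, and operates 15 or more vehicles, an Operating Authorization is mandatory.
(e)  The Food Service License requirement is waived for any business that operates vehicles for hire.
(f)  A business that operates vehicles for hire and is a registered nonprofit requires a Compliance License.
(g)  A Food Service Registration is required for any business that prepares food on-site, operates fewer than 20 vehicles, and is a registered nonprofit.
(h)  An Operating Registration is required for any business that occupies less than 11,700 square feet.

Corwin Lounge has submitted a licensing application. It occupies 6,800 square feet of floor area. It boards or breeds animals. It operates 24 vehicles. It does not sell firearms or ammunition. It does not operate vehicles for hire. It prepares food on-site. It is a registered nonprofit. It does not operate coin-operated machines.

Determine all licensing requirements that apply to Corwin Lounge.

(a) floor area 6,800 square feet ≥ 3,500 square feet → General Business Permit not required.
(b) prepares food on-site → Food Service License required.
(c) does not operate coin-operated machines → Commercial Registration not required.
(d) prepares food on-site; boards or breeds animals; vehicles 24 ≥ 15 → Operating Authorization required.
(e) does not operate vehicles for hire → Food Service License exemption does not apply.
(f) does not operate vehicles for hire; is a registered nonprofit → Compliance License not required.
(g) prepares food on-site; vehicles 24 ≥ 20; is a registered nonprofit → Food Service Registration not required.
(h) floor area 6,800 square feet < 11,700 square feet → Operating Registration required.

Food Service License, Operating Authorization, Operating Registration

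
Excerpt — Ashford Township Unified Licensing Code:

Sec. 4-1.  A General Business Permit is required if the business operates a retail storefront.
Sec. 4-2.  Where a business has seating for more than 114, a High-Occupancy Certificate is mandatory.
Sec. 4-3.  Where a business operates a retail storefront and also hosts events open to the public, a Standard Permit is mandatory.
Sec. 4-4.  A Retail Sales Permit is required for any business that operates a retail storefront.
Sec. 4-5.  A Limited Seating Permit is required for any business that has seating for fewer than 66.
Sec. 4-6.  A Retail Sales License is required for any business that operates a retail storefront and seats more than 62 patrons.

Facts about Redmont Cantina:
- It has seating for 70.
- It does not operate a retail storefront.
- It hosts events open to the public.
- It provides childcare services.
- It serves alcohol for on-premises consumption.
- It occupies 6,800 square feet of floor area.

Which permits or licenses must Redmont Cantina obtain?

None

Sec. 4-1. does not operate a retail storefront → General Business Permit not required.
Sec. 4-2. seating 70 ≤ 114 → High-Occupancy Certificate not required.
Sec. 4-3. does not operate a retail storefront; hosts events open to the public → Standard Permit not required.
Sec. 4-4. does not operate a retail storefront → Retail Sales Permit not required.
Sec. 4-5. seating 70 ≥ 66 → Limited Seating Permit not required.
Sec. 4-6. does not operate a retail storefront; seating 70 > 62 → Retail Sales License not required.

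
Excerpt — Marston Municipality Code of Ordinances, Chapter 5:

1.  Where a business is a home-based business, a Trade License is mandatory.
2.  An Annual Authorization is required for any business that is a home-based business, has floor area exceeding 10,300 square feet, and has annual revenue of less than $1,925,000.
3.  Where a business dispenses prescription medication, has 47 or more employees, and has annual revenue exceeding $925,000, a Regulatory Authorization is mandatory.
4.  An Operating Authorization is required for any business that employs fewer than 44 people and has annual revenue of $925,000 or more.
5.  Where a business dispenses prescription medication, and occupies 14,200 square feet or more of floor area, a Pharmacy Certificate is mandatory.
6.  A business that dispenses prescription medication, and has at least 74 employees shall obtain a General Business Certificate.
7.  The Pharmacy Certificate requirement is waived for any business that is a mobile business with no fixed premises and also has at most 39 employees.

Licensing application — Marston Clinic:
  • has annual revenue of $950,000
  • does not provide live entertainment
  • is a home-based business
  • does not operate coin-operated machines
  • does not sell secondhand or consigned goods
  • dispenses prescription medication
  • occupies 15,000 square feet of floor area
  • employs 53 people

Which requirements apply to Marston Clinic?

Annual Authorization, Pharmacy Certificate, Regulatory Authorization, Trade License

1. is a home-based business → Trade License required.
2. is a home-based business; floor area 15,000 square feet > 10,300 square feet; revenue $950,000 < $1,925,000 → Annual Authorization required.
3. dispenses prescription medication; employees 53 ≥ 47; revenue $950,000 > $925,000 → Regulatory Authorization required.
4. employees 53 ≥ 44; revenue $950,000 ≥ $925,000 → Operating Authorization not required.
5. dispenses prescription medication; floor area 15,000 square feet ≥ 14,200 square feet → Pharmacy Certificate required.
6. dispenses prescription medication; employees 53 < 74 → General Business Certificate not required.
7. is a home-based business (not: is a mobile business with no fixed premises); employees 53 > 39 → Pharmacy Certificate exemption does not apply.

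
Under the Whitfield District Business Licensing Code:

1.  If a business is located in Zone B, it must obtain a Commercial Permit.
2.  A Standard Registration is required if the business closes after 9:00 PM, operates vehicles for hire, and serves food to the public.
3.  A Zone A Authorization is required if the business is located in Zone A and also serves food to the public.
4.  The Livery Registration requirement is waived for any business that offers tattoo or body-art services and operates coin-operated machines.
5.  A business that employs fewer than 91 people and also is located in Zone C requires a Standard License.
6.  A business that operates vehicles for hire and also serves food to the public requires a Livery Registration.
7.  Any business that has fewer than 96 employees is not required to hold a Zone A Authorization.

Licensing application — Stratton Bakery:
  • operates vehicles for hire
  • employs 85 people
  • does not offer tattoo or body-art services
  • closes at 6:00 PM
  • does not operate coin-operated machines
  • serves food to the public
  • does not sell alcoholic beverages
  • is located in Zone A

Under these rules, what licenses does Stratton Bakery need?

Livery Registration

1. is located in Zone A (not: is located in Zone B) → Commercial Permit not required.
2. closes 6:00 PM, at/before 9:00 PM; operates vehicles for hire; serves food to the public → Standard Registration not required.
3. is located in Zone A; serves food to the public → Zone A Authorization required.
4. does not offer tattoo or body-art services; does not operate coin-operated machines → Livery Registration exemption does not apply.
5. employees 85 < 91; is located in Zone A (not: is located in Zone C) → Standard License not required.
6. operates vehicles for hire; serves food to the public → Livery Registration required.
7. employees 85 < 96 → exempt from Zone A Authorization.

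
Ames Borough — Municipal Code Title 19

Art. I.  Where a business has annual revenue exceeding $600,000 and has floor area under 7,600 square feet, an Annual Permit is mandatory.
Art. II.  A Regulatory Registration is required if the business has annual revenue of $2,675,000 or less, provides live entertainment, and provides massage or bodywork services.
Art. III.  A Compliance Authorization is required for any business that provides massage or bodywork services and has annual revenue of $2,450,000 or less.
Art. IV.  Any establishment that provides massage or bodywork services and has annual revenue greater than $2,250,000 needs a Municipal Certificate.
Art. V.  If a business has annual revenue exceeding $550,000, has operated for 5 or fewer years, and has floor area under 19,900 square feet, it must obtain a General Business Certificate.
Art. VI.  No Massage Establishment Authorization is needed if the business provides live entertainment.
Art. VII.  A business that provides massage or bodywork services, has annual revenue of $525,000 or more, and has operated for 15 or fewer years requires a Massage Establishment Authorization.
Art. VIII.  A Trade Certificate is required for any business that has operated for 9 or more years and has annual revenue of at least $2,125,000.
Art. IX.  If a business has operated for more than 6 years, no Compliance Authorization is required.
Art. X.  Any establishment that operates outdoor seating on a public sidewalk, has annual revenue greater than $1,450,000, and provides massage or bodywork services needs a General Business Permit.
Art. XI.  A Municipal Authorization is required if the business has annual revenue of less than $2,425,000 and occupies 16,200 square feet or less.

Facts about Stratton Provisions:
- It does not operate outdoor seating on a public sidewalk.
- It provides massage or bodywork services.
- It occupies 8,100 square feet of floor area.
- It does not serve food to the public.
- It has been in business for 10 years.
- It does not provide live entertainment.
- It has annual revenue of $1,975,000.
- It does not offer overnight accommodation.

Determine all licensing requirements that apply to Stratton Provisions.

Art. I. revenue $1,975,000 > $600,000; floor area 8,100 square feet ≥ 7,600 square feet → Annual Permit not required.
Art. II. revenue $1,975,000 ≤ $2,675,000; does not provide live entertainment; provides massage or bodywork services → Regulatory Registration not required.
Art. III. provides massage or bodywork services; revenue $1,975,000 ≤ $2,450,000 → Compliance Authorization required.
Art. IV. provides massage or bodywork services; revenue $1,975,000 ≤ $2,250,000 → Municipal Certificate not required.
Art. V. revenue $1,975,000 > $550,000; years in business 10 > 5; floor area 8,100 square feet < 19,900 square feet → General Business Certificate not required.
Art. VI. does not provide live entertainment → Massage Establishment Authorization exemption does not apply.
Art. VII. provides massage or bodywork services; revenue $1,975,000 ≥ $525,000; years in business 10 ≤ 15 → Massage Establishment Authorization required.
Art. VIII. years in business 10 ≥ 9; revenue $1,975,000 < $2,125,000 → Trade Certificate not required.
Art. IX. years in business 10 > 6 → exempt from Compliance Authorization.
Art. X. does not operate outdoor seating on a public sidewalk; revenue $1,975,000 > $1,450,000; provides massage or bodywork services → General Business Permit not required.
Art. XI. revenue $1,975,000 < $2,425,000; floor area 8,100 square feet ≤ 16,200 square feet → Municipal Authorization required.

Massage Establishment Authorization, Municipal Authorization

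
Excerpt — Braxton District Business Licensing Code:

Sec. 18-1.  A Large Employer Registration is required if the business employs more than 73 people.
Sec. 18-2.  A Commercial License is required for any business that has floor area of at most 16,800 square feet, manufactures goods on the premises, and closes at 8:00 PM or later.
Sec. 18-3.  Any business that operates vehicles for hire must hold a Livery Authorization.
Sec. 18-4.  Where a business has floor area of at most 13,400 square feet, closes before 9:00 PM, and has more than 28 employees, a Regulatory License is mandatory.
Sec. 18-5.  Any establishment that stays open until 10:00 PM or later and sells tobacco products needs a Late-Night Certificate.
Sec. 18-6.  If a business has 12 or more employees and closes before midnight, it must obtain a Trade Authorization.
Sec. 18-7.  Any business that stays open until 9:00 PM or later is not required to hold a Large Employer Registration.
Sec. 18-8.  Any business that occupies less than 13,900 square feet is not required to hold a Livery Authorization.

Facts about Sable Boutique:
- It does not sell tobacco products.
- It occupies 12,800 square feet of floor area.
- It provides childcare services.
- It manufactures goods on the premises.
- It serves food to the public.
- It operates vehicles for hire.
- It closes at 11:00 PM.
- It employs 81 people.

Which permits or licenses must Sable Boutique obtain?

Sec. 18-1. employees 81 > 73 → Large Employer Registration required.
Sec. 18-2. floor area 12,800 square feet ≤ 16,800 square feet; manufactures goods on the premises; closes 11:00 PM, after 8:00 PM → Commercial License required.
Sec. 18-3. operates vehicles for hire → Livery Authorization required.
Sec. 18-4. floor area 12,800 square feet ≤ 13,400 square feet; closes 11:00 PM, after 9:00 PM; employees 81 > 28 → Regulatory License not required.
Sec. 18-5. closes 11:00 PM, after 10:00 PM; does not sell tobacco products → Late-Night Certificate not required.
Sec. 18-6. employees 81 ≥ 12; closes 11:00 PM, at/before midnight → Trade Authorization required.
Sec. 18-7. closes 11:00 PM, after 9:00 PM → exempt from Large Employer Registration.
Sec. 18-8. floor area 12,800 square feet < 13,900 square feet → exempt from Livery Authorization.

Commercial License, Trade Authorization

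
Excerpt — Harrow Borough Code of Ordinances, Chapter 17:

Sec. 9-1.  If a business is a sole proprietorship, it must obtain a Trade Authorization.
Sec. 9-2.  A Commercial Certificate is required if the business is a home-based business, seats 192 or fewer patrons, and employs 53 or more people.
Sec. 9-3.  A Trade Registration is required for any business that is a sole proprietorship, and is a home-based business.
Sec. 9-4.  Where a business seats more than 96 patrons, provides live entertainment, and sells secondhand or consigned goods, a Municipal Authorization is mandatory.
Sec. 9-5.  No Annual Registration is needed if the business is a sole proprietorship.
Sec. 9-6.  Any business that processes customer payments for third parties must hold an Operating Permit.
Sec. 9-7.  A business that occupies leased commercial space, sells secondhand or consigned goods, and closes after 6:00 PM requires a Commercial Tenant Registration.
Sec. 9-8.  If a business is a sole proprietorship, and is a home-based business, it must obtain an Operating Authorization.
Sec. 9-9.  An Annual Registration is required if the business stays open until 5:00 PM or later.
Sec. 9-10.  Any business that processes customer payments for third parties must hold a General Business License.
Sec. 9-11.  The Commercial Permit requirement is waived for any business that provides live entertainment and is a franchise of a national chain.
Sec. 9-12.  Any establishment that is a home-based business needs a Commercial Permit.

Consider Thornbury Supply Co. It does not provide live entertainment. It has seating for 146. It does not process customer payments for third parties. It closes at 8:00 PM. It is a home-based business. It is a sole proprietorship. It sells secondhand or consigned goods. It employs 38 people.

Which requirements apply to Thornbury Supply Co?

Commercial Permit, Operating Authorization, Trade Authorization, Trade Registration

Sec. 9-1. is a sole proprietorship → Trade Authorization required.
Sec. 9-2. is a home-based business; seating 146 ≤ 192; employees 38 < 53 → Commercial Certificate not required.
Sec. 9-3. is a sole proprietorship; is a home-based business → Trade Registration required.
Sec. 9-4. seating 146 > 96; does not provide live entertainment; sells secondhand or consigned goods → Municipal Authorization not required.
Sec. 9-5. is a sole proprietorship → exempt from Annual Registration.
Sec. 9-6. does not process customer payments for third parties → Operating Permit not required.
Sec. 9-7. is a home-based business (not: occupies leased commercial space); sells secondhand or consigned goods; closes 8:00 PM, after 6:00 PM → Commercial Tenant Registration not required.
Sec. 9-8. is a sole proprietorship; is a home-based business → Operating Authorization required.
Sec. 9-9. closes 8:00 PM, after 5:00 PM → Annual Registration required.
Sec. 9-10. does not process customer payments for third parties → General Business License not required.
Sec. 9-11. does not provide live entertainment; is a sole proprietorship (not: is a franchise of a national chain) → Commercial Permit exemption does not apply.
Sec. 9-12. is a home-based business → Commercial Permit required.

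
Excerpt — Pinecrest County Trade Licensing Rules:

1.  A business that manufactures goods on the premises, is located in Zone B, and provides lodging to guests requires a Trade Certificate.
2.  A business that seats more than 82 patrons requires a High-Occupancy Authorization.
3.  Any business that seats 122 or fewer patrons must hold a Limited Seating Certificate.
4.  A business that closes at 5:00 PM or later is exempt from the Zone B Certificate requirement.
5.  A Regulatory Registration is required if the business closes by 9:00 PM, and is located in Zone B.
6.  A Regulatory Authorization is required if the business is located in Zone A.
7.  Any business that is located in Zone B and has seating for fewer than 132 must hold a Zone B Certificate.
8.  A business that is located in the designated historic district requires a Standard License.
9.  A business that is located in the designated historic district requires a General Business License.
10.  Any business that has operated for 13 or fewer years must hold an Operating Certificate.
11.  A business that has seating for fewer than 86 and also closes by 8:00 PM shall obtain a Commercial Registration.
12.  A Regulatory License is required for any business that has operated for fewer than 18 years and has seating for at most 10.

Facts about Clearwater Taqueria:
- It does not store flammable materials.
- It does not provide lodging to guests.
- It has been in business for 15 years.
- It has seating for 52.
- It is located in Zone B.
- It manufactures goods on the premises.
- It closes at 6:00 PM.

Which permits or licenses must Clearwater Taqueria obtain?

1. manufactures goods on the premises; is located in Zone B; does not provide lodging to guests → Trade Certificate not required.
2. seating 52 ≤ 82 → High-Occupancy Authorization not required.
3. seating 52 ≤ 122 → Limited Seating Certificate required.
4. closes 6:00 PM, after 5:00 PM → exempt from Zone B Certificate.
5. closes 6:00 PM, at/before 9:00 PM; is located in Zone B → Regulatory Registration required.
6. is located in Zone B (not: is located in Zone A) → Regulatory Authorization not required.
7. is located in Zone B; seating 52 < 132 → Zone B Certificate required.
8. is located in Zone B (not: is located in the designated historic district) → Standard License not required.
9. is located in Zone B (not: is located in the designated historic district) → General Business License not required.
10. years in business 15 > 13 → Operating Certificate not required.
11. seating 52 < 86; closes 6:00 PM, at/before 8:00 PM → Commercial Registration required.
12. years in business 15 < 18; seating 52 > 10 → Regulatory License not required.

Commercial Registration, Limited Seating Certificate, Regulatory Registration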